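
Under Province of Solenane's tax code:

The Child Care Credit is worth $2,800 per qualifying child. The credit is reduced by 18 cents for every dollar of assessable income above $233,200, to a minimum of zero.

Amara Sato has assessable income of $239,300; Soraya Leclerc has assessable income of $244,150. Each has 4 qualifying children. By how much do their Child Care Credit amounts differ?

Amara ($239,300): Child Care Credit: base = 4 × $2,800 = $11,200. 18% of the $6,100 excess over $233,200 is $1,098; credit = $11,200 − $1,098 = $10,102.
Soraya ($244,150): Child Care Credit: base = 4 × $2,800 = $11,200. 18% of the $10,950 excess over $233,200 is $1,971; credit = $11,200 − $1,971 = $9,229.
Difference: |$10,102 − $9,229| = $873.

$873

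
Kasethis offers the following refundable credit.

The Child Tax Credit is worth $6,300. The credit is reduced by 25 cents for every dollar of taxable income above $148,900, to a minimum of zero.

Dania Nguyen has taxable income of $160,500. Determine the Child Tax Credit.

$3,400

Child Tax Credit: 25% of the $11,600 excess over $148,900 is $2,900; credit = $6,300 − $2,900 = $3,400.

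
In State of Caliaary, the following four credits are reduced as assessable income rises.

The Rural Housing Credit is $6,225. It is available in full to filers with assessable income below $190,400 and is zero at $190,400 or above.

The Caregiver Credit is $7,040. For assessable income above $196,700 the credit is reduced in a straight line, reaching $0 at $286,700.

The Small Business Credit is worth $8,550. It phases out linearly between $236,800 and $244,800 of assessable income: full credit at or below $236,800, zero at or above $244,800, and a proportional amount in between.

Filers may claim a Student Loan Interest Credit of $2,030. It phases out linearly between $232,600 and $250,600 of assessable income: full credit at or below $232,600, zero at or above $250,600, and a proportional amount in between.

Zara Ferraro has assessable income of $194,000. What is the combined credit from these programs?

$17,620

Rural Housing Credit: $194,000 meets or exceeds the $190,400 cutoff, so the credit is $0.
Caregiver Credit: $194,000 is at or below the $196,700 threshold, so the full $7,040 applies.
Small Business Credit: $194,000 is at or below the $236,800 threshold, so the full $8,550 applies.
Student Loan Interest Credit: $194,000 is at or below the $232,600 threshold, so the full $2,030 applies.
Total: $0 + $7,040 + $8,550 + $2,030 = $17,620.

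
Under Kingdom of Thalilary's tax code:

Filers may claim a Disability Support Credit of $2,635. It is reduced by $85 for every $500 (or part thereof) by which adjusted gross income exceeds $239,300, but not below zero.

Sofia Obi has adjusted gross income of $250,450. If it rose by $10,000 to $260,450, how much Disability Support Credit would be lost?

At $250,450 — income exceeds $239,300 by $11,150, which is 23 full-or-partial $500 increments; reduction = 23 × $85 = $1,955, leaving $680.
At $260,450 — income exceeds $239,300 by $21,150 → 43 increments × $85 = $3,655 ≥ base, so the credit is $0.
Lost: $680 − $0 = $680.

$680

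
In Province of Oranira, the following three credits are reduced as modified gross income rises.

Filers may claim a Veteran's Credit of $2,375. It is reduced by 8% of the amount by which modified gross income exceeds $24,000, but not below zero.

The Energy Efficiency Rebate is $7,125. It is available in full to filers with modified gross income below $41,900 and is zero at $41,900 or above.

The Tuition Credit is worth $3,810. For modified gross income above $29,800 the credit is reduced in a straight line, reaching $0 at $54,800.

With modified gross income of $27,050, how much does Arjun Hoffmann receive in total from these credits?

$13,066

Veteran's Credit: 8% of the $3,050 excess over $24,000 is $244; credit = $2,375 − $244 = $2,131.
Energy Efficiency Rebate: $27,050 is below the $41,900 cutoff, so the full $7,125 applies.
Tuition Credit: $27,050 is at or below the $29,800 threshold, so the full $3,810 applies.
Total: $2,131 + $7,125 + $3,810 = $13,066.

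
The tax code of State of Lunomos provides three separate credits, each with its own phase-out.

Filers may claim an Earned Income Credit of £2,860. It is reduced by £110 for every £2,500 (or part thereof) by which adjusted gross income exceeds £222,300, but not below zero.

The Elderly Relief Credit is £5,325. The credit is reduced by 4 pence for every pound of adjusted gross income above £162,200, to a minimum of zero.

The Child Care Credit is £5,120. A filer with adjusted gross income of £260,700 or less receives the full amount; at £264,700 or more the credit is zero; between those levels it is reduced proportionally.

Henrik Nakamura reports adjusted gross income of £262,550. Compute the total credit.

£5,053

Earned Income Credit: income exceeds £222,300 by £40,250, which is 17 full-or-partial £2,500 increments; reduction = 17 × £110 = £1,870, leaving £990.
Elderly Relief Credit: 4% of the £100,350 excess over £162,200 is £4,014; credit = £5,325 − £4,014 = £1,311.
Child Care Credit: £262,550 is £1,850 into a £4,000 phase-out range, leaving 2,150/4,000 of the credit: £5,120 × 2,150/4,000 = £2,752.
Total: £990 + £1,311 + £2,752 = £5,053.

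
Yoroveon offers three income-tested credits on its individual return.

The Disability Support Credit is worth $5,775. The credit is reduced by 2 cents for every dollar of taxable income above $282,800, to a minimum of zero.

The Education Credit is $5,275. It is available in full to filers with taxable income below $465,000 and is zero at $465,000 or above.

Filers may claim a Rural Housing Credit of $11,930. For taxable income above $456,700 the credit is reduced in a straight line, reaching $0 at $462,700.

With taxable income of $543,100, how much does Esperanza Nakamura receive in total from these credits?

$569

Disability Support Credit: 2% of the $260,300 excess over $282,800 is $5,206; credit = $5,775 − $5,206 = $569.
Education Credit: $543,100 meets or exceeds the $465,000 cutoff, so the credit is $0.
Rural Housing Credit: $543,100 is at or above $462,700, so the credit is $0.
Total: $569 + $0 + $0 = $569.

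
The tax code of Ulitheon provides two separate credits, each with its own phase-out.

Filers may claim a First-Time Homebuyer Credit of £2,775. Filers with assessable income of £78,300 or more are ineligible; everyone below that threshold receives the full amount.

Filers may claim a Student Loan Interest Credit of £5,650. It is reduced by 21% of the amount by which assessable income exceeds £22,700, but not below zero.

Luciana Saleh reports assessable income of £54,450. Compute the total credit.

First-Time Homebuyer Credit: £54,450 is below the £78,300 cutoff, so the full £2,775 applies.
Student Loan Interest Credit: 21% of the £31,750 excess over £22,700 is £6,667.50 ≥ base, so the credit is £0.
Total: £2,775 + £0 = £2,775.

£2,775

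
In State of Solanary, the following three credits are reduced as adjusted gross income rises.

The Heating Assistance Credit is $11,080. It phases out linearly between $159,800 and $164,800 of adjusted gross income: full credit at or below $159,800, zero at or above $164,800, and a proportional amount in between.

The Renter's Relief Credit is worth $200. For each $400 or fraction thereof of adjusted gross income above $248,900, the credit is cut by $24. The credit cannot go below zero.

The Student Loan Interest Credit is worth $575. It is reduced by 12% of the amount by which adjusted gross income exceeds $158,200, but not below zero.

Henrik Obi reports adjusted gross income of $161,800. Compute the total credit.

Heating Assistance Credit: $161,800 is $2,000 into a $5,000 phase-out range, leaving 3,000/5,000 of the credit: $11,080 × 3,000/5,000 = $6,648.
Renter's Relief Credit: $161,800 is at or below the $248,900 threshold, so the full $200 applies.
Student Loan Interest Credit: 12% of the $3,600 excess over $158,200 is $432; credit = $575 − $432 = $143.
Total: $6,648 + $200 + $143 = $6,991.

$6,991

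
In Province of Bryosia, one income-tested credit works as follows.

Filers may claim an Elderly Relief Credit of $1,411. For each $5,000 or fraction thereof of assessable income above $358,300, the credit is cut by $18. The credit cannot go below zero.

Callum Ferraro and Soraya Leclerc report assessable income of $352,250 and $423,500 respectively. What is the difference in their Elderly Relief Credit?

Callum ($352,250): Elderly Relief Credit: $352,250 is at or below the $358,300 threshold, so the full $1,411 applies.
Soraya ($423,500): Elderly Relief Credit: income exceeds $358,300 by $65,200, which is 14 full-or-partial $5,000 increments; reduction = 14 × $18 = $252, leaving $1,159.
Difference: |$1,411 − $1,159| = $252.

$252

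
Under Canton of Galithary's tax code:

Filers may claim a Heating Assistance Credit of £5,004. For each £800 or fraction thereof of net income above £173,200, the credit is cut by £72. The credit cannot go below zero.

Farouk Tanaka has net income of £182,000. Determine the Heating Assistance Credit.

£4,212

Heating Assistance Credit: income exceeds £173,200 by £8,800, which is 11 full-or-partial £800 increments; reduction = 11 × £72 = £792, leaving £4,212.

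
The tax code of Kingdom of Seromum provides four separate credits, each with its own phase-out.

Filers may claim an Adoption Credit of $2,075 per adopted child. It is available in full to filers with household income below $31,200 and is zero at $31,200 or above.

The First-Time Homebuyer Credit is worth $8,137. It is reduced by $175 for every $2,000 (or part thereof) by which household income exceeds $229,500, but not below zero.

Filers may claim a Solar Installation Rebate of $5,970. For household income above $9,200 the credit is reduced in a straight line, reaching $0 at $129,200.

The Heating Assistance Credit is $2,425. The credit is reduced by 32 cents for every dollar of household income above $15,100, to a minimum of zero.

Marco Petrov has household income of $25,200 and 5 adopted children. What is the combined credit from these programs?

Adoption Credit: base = 5 × $2,075 = $10,375. $25,200 is below the $31,200 cutoff, so the full $10,375 applies.
First-Time Homebuyer Credit: $25,200 is at or below the $229,500 threshold, so the full $8,137 applies.
Solar Installation Rebate: $25,200 is $16,000 into a $120,000 phase-out range, leaving 104,000/120,000 of the credit: $5,970 × 104,000/120,000 = $5,174.
Heating Assistance Credit: 32% of the $10,100 excess over $15,100 is $3,232 ≥ base, so the credit is $0.
Total: $10,375 + $8,137 + $5,174 + $0 = $23,686.

$23,686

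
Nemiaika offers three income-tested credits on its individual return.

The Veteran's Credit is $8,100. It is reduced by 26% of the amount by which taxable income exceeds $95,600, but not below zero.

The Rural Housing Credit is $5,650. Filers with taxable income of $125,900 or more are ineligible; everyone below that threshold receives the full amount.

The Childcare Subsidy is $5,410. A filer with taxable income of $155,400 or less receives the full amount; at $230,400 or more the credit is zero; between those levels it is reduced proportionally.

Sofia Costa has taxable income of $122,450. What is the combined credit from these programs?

$12,179

Veteran's Credit: 26% of the $26,850 excess over $95,600 is $6,981; credit = $8,100 − $6,981 = $1,119.
Rural Housing Credit: $122,450 is below the $125,900 cutoff, so the full $5,650 applies.
Childcare Subsidy: $122,450 is at or below the $155,400 threshold, so the full $5,410 applies.
Total: $1,119 + $5,650 + $5,410 = $12,179.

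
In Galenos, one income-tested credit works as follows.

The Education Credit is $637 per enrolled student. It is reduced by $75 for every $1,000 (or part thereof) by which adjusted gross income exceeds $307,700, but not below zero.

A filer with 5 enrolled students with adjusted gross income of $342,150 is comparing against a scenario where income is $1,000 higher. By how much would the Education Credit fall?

$75

At $342,150 — base = 5 × $637 = $3,185. income exceeds $307,700 by $34,450, which is 35 full-or-partial $1,000 increments; reduction = 35 × $75 = $2,625, leaving $560.
At $343,150 — base = 5 × $637 = $3,185. income exceeds $307,700 by $35,450, which is 36 full-or-partial $1,000 increments; reduction = 36 × $75 = $2,700, leaving $485.
Lost: $560 − $485 = $75.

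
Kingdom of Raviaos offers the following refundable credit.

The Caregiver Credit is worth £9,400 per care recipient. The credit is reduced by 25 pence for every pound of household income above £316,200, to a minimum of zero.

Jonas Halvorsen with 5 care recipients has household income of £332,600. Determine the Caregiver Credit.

£42,900

Caregiver Credit: base = 5 × £9,400 = £47,000. 25% of the £16,400 excess over £316,200 is £4,100; credit = £47,000 − £4,100 = £42,900.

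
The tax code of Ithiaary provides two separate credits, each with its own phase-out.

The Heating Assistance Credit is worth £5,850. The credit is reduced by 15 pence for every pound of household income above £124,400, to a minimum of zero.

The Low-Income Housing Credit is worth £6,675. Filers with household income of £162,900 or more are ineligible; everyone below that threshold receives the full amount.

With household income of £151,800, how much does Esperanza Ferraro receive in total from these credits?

Heating Assistance Credit: 15% of the £27,400 excess over £124,400 is £4,110; credit = £5,850 − £4,110 = £1,740.
Low-Income Housing Credit: £151,800 is below the £162,900 cutoff, so the full £6,675 applies.
Total: £1,740 + £6,675 = £8,415.

£8,415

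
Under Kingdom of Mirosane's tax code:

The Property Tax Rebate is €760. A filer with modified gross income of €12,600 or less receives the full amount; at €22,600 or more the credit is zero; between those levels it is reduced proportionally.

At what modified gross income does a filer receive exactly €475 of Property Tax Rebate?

€475 is 475/760 of the full €760, so 285/760 of the €10,000 range has been used: income = €12,600 + €10,000 × 285/760 = €16,350.

€16,350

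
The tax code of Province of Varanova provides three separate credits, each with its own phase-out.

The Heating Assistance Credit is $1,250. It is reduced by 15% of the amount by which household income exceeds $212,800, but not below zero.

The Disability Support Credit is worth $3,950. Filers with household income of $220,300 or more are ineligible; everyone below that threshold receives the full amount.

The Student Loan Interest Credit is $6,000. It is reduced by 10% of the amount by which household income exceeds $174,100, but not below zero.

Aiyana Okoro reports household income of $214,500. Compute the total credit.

$6,905

Heating Assistance Credit: 15% of the $1,700 excess over $212,800 is $255; credit = $1,250 − $255 = $995.
Disability Support Credit: $214,500 is below the $220,300 cutoff, so the full $3,950 applies.
Student Loan Interest Credit: 10% of the $40,400 excess over $174,100 is $4,040; credit = $6,000 − $4,040 = $1,960.
Total: $995 + $3,950 + $1,960 = $6,905.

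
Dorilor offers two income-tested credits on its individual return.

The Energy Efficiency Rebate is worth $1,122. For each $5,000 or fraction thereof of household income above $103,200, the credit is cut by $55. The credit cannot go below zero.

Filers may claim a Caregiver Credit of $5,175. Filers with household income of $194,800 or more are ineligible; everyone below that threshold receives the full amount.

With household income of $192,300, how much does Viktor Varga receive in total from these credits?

Energy Efficiency Rebate: income exceeds $103,200 by $89,100, which is 18 full-or-partial $5,000 increments; reduction = 18 × $55 = $990, leaving $132.
Caregiver Credit: $192,300 is below the $194,800 cutoff, so the full $5,175 applies.
Total: $132 + $5,175 = $5,307.

$5,307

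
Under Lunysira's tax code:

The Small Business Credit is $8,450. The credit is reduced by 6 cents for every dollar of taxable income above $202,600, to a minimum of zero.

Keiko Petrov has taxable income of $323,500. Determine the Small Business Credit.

$1,196

Small Business Credit: 6% of the $120,900 excess over $202,600 is $7,254; credit = $8,450 − $7,254 = $1,196.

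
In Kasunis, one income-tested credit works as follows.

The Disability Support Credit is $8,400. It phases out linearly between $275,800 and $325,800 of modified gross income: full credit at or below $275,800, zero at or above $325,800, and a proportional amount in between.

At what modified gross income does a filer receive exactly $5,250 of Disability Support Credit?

$5,250 is 5,250/8,400 of the full $8,400, so 3,150/8,400 of the $50,000 range has been used: income = $275,800 + $50,000 × 3,150/8,400 = $294,550.

$294,550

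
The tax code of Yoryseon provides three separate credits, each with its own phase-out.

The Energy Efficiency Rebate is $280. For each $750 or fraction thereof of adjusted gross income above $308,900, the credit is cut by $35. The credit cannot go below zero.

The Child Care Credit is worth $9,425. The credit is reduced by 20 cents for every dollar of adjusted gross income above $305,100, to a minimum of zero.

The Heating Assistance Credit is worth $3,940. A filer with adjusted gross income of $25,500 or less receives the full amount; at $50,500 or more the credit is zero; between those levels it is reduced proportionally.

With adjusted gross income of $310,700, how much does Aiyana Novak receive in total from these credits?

Energy Efficiency Rebate: income exceeds $308,900 by $1,800, which is 3 full-or-partial $750 increments; reduction = 3 × $35 = $105, leaving $175.
Child Care Credit: 20% of the $5,600 excess over $305,100 is $1,120; credit = $9,425 − $1,120 = $8,305.
Heating Assistance Credit: $310,700 is at or above $50,500, so the credit is $0.
Total: $175 + $8,305 + $0 = $8,480.

$8,480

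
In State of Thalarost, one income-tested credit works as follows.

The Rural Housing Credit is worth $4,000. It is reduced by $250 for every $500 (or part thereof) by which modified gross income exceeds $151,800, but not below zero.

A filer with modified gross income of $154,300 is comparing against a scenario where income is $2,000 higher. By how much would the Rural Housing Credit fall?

At $154,300 — income exceeds $151,800 by $2,500, which is 5 full-or-partial $500 increments; reduction = 5 × $250 = $1,250, leaving $2,750.
At $156,300 — income exceeds $151,800 by $4,500, which is 9 full-or-partial $500 increments; reduction = 9 × $250 = $2,250, leaving $1,750.
Lost: $2,750 − $1,750 = $1,000.

$1,000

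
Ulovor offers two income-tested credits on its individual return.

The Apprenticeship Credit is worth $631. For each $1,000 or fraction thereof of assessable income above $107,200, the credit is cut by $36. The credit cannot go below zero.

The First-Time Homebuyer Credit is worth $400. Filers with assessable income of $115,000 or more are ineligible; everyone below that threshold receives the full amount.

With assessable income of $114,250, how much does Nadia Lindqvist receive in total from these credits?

Apprenticeship Credit: income exceeds $107,200 by $7,050, which is 8 full-or-partial $1,000 increments; reduction = 8 × $36 = $288, leaving $343.
First-Time Homebuyer Credit: $114,250 is below the $115,000 cutoff, so the full $400 applies.
Total: $343 + $400 = $743.

$743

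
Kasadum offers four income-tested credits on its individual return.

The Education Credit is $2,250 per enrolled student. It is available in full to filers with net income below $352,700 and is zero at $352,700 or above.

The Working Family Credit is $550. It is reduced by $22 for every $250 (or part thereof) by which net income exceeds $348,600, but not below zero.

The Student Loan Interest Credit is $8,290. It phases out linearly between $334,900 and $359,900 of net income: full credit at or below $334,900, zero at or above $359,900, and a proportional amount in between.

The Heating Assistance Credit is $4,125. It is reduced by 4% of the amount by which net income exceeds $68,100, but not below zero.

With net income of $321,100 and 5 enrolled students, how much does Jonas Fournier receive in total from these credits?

Education Credit: base = 5 × $2,250 = $11,250. $321,100 is below the $352,700 cutoff, so the full $11,250 applies.
Working Family Credit: $321,100 is at or below the $348,600 threshold, so the full $550 applies.
Student Loan Interest Credit: $321,100 is at or below the $334,900 threshold, so the full $8,290 applies.
Heating Assistance Credit: 4% of the $253,000 excess over $68,100 is $10,120 ≥ base, so the credit is $0.
Total: $11,250 + $550 + $8,290 + $0 = $20,090.

$20,090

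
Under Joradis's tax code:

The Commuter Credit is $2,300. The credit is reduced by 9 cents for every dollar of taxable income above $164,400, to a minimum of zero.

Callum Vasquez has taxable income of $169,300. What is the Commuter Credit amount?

$1,859

Commuter Credit: 9% of the $4,900 excess over $164,400 is $441; credit = $2,300 − $441 = $1,859.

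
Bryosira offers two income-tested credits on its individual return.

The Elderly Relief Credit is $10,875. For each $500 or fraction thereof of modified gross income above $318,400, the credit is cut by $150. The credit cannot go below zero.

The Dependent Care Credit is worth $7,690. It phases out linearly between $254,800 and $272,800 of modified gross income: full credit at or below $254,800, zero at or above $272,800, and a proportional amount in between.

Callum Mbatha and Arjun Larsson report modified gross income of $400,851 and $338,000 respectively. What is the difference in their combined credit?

$4,875

Callum ($400,851): Elderly Relief Credit: income exceeds $318,400 by $82,451 → 165 increments × $150 = $24,750 ≥ base, so the credit is $0. Dependent Care Credit: $400,851 is at or above $272,800, so the credit is $0. total $0 + $0 = $0
Arjun ($338,000): Elderly Relief Credit: income exceeds $318,400 by $19,600, which is 40 full-or-partial $500 increments; reduction = 40 × $150 = $6,000, leaving $4,875. Dependent Care Credit: $338,000 is at or above $272,800, so the credit is $0. total $4,875 + $0 = $4,875
Difference: |$0 − $4,875| = $4,875.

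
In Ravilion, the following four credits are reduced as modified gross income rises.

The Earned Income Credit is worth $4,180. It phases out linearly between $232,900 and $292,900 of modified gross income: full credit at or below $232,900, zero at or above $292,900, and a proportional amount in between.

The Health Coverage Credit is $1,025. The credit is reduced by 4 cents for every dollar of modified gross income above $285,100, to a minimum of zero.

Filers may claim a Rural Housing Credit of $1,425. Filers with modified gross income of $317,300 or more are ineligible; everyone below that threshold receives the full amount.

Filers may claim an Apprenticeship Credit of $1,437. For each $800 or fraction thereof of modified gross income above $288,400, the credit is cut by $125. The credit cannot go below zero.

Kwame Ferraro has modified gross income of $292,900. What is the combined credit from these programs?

$2,825

Earned Income Credit: $292,900 is at or above $292,900, so the credit is $0.
Health Coverage Credit: 4% of the $7,800 excess over $285,100 is $312; credit = $1,025 − $312 = $713.
Rural Housing Credit: $292,900 is below the $317,300 cutoff, so the full $1,425 applies.
Apprenticeship Credit: income exceeds $288,400 by $4,500, which is 6 full-or-partial $800 increments; reduction = 6 × $125 = $750, leaving $687.
Total: $0 + $713 + $1,425 + $687 = $2,825.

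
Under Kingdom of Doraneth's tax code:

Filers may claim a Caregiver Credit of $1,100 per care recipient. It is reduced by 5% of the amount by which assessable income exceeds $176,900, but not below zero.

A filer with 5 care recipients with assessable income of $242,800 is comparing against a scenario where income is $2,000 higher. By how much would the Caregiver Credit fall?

$100

At $242,800 — base = 5 × $1,100 = $5,500. 5% of the $65,900 excess over $176,900 is $3,295; credit = $5,500 − $3,295 = $2,205.
At $244,800 — base = 5 × $1,100 = $5,500. 5% of the $67,900 excess over $176,900 is $3,395; credit = $5,500 − $3,395 = $2,105.
Lost: $2,205 − $2,105 = $100.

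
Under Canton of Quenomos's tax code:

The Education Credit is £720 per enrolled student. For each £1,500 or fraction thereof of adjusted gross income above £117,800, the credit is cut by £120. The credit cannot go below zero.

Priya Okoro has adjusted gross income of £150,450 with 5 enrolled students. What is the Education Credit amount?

Education Credit: base = 5 × £720 = £3,600. income exceeds £117,800 by £32,650, which is 22 full-or-partial £1,500 increments; reduction = 22 × £120 = £2,640, leaving £960.

£960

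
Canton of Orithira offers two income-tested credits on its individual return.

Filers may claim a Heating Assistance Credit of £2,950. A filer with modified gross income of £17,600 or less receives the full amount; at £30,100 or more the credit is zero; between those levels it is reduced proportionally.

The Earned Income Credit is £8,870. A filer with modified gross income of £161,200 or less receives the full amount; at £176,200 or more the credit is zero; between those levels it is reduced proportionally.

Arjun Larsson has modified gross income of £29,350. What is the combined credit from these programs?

£9,047

Heating Assistance Credit: £29,350 is £11,750 into a £12,500 phase-out range, leaving 750/12,500 of the credit: £2,950 × 750/12,500 = £177.
Earned Income Credit: £29,350 is at or below the £161,200 threshold, so the full £8,870 applies.
Total: £177 + £8,870 = £9,047.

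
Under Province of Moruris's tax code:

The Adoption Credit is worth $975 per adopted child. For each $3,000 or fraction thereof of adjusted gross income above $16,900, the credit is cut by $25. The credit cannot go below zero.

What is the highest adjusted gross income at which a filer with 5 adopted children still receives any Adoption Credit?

Full credit = 5 × $975 = $4,875.
After 194 increments the reduction is 194 × $25 = $4,850, leaving $25; one more increment wipes it out. Increment 194 ends at excess 194 × $3,000 = $582,000, so the highest qualifying income is $16,900 + $582,000 = $598,900.

$598,900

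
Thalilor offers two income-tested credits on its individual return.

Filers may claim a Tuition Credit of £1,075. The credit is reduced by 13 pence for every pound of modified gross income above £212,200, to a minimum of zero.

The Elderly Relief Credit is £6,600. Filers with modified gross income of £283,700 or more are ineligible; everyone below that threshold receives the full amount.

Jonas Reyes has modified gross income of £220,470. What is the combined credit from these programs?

£6,600

Tuition Credit: 13% of the £8,270 excess over £212,200 is £1,075.10 ≥ base, so the credit is £0.
Elderly Relief Credit: £220,470 is below the £283,700 cutoff, so the full £6,600 applies.
Total: £0 + £6,600 = £6,600.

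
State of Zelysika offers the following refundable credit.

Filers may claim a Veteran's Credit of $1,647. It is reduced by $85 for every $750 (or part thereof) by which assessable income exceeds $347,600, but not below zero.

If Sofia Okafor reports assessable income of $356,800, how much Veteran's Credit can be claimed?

Veteran's Credit: income exceeds $347,600 by $9,200, which is 13 full-or-partial $750 increments; reduction = 13 × $85 = $1,105, leaving $542.

$542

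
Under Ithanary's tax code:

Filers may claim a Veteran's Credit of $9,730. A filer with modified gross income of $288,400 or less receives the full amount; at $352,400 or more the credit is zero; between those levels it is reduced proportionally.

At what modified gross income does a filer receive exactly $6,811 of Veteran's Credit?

$307,600

$6,811 is 6,811/9,730 of the full $9,730, so 2,919/9,730 of the $64,000 range has been used: income = $288,400 + $64,000 × 2,919/9,730 = $307,600.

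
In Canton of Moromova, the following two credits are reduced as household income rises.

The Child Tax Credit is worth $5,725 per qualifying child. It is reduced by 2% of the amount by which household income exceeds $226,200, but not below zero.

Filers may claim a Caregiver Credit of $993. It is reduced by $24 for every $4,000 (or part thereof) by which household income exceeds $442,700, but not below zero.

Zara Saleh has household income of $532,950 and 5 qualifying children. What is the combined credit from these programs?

Child Tax Credit: base = 5 × $5,725 = $28,625. 2% of the $306,750 excess over $226,200 is $6,135; credit = $28,625 − $6,135 = $22,490.
Caregiver Credit: income exceeds $442,700 by $90,250, which is 23 full-or-partial $4,000 increments; reduction = 23 × $24 = $552, leaving $441.
Total: $22,490 + $441 = $22,931.

$22,931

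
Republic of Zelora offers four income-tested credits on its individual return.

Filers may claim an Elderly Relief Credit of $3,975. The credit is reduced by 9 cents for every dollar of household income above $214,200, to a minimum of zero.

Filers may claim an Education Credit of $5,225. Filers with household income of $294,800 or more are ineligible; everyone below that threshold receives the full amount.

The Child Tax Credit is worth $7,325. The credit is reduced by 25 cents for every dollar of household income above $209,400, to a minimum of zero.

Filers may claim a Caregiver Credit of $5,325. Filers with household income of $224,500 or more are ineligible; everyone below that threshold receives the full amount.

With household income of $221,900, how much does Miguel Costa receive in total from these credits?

$18,032

Elderly Relief Credit: 9% of the $7,700 excess over $214,200 is $693; credit = $3,975 − $693 = $3,282.
Education Credit: $221,900 is below the $294,800 cutoff, so the full $5,225 applies.
Child Tax Credit: 25% of the $12,500 excess over $209,400 is $3,125; credit = $7,325 − $3,125 = $4,200.
Caregiver Credit: $221,900 is below the $224,500 cutoff, so the full $5,325 applies.
Total: $3,282 + $5,225 + $4,200 + $5,325 = $18,032.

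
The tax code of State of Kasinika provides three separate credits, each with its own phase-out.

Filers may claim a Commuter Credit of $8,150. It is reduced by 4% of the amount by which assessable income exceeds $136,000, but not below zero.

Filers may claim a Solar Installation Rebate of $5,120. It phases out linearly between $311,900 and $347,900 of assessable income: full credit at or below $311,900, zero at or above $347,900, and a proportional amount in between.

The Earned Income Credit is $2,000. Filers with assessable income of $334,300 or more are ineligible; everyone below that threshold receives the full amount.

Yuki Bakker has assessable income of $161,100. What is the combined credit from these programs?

$14,266

Commuter Credit: 4% of the $25,100 excess over $136,000 is $1,004; credit = $8,150 − $1,004 = $7,146.
Solar Installation Rebate: $161,100 is at or below the $311,900 threshold, so the full $5,120 applies.
Earned Income Credit: $161,100 is below the $334,300 cutoff, so the full $2,000 applies.
Total: $7,146 + $5,120 + $2,000 = $14,266.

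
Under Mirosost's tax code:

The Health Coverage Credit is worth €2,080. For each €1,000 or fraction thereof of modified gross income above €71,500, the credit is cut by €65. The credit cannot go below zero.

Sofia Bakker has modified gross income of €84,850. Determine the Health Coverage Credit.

€1,170

Health Coverage Credit: income exceeds €71,500 by €13,350, which is 14 full-or-partial €1,000 increments; reduction = 14 × €65 = €910, leaving €1,170.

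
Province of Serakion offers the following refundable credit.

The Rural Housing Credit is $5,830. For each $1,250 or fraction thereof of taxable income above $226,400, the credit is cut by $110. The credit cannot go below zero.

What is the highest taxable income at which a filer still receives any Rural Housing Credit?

After 52 increments the reduction is 52 × $110 = $5,720, leaving $110; one more increment wipes it out. Increment 52 ends at excess 52 × $1,250 = $65,000, so the highest qualifying income is $226,400 + $65,000 = $291,400.

$291,400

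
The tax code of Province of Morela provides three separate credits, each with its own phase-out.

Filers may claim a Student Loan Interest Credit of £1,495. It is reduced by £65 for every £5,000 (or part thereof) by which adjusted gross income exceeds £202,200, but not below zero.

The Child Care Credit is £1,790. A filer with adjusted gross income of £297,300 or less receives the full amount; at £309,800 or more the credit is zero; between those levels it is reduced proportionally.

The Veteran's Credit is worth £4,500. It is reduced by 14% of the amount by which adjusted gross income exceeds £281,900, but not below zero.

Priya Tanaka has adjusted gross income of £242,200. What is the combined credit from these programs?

Student Loan Interest Credit: income exceeds £202,200 by £40,000, which is 8 full-or-partial £5,000 increments; reduction = 8 × £65 = £520, leaving £975.
Child Care Credit: £242,200 is at or below the £297,300 threshold, so the full £1,790 applies.
Veteran's Credit: £242,200 is at or below the £281,900 threshold, so the full £4,500 applies.
Total: £975 + £1,790 + £4,500 = £7,265.

£7,265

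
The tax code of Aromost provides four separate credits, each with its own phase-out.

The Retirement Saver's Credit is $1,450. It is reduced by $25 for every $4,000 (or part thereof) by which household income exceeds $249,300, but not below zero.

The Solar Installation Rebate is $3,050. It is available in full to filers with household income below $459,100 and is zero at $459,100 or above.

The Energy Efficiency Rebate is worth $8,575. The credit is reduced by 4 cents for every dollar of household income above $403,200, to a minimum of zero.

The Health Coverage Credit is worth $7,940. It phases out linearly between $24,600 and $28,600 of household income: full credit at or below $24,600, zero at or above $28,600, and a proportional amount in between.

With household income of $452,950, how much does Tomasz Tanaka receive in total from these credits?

$9,810

Retirement Saver's Credit: income exceeds $249,300 by $203,650, which is 51 full-or-partial $4,000 increments; reduction = 51 × $25 = $1,275, leaving $175.
Solar Installation Rebate: $452,950 is below the $459,100 cutoff, so the full $3,050 applies.
Energy Efficiency Rebate: 4% of the $49,750 excess over $403,200 is $1,990; credit = $8,575 − $1,990 = $6,585.
Health Coverage Credit: $452,950 is at or above $28,600, so the credit is $0.
Total: $175 + $3,050 + $6,585 + $0 = $9,810.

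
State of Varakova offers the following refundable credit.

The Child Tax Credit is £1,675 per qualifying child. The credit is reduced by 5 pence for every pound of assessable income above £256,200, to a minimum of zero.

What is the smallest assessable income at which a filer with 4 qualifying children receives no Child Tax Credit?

£390,200

Full credit = 4 × £1,675 = £6,700.
The credit falls by 5% of each pound above £256,200, so it reaches zero when the excess is £6,700 / 5% = £134,000: income = £256,200 + £134,000 = £390,200.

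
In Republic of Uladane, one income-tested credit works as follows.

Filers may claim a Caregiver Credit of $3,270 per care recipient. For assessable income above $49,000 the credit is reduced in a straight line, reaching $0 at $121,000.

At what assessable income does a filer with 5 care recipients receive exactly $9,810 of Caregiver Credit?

$77,800

Full credit = 5 × $3,270 = $16,350.
$9,810 is 9,810/16,350 of the full $16,350, so 6,540/16,350 of the $72,000 range has been used: income = $49,000 + $72,000 × 6,540/16,350 = $77,800.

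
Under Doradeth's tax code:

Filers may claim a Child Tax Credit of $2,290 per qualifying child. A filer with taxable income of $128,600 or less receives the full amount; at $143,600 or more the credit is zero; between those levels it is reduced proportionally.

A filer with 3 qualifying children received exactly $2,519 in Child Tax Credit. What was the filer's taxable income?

Full credit = 3 × $2,290 = $6,870.
$2,519 is 2,519/6,870 of the full $6,870, so 4,351/6,870 of the $15,000 range has been used: income = $128,600 + $15,000 × 4,351/6,870 = $138,100.

$138,100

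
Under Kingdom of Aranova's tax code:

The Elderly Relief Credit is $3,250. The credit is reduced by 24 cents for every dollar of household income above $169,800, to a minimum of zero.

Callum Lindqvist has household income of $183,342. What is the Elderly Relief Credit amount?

$0

Elderly Relief Credit: 24% of the $13,542 excess over $169,800 is $3,250.08 ≥ base, so the credit is $0.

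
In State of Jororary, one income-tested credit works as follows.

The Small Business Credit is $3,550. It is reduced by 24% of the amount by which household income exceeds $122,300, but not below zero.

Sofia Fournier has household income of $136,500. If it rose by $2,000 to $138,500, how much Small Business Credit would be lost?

At $136,500 — 24% of the $14,200 excess over $122,300 is $3,408; credit = $3,550 − $3,408 = $142.
At $138,500 — 24% of the $16,200 excess over $122,300 is $3,888 ≥ base, so the credit is $0.
Lost: $142 − $0 = $142.

$142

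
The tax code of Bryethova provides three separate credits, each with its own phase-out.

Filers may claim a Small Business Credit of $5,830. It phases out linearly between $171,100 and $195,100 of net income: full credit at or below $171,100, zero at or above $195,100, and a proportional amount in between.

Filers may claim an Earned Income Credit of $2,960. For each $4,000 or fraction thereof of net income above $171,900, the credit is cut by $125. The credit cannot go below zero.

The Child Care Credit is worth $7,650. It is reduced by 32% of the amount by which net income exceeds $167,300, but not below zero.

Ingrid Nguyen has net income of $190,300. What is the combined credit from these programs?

$3,791

Small Business Credit: $190,300 is $19,200 into a $24,000 phase-out range, leaving 4,800/24,000 of the credit: $5,830 × 4,800/24,000 = $1,166.
Earned Income Credit: income exceeds $171,900 by $18,400, which is 5 full-or-partial $4,000 increments; reduction = 5 × $125 = $625, leaving $2,335.
Child Care Credit: 32% of the $23,000 excess over $167,300 is $7,360; credit = $7,650 − $7,360 = $290.
Total: $1,166 + $2,335 + $290 = $3,791.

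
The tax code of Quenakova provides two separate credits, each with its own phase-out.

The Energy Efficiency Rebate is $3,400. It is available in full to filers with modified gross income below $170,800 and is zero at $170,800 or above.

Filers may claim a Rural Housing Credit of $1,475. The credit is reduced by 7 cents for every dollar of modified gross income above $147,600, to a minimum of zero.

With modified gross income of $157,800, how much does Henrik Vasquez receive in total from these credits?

Energy Efficiency Rebate: $157,800 is below the $170,800 cutoff, so the full $3,400 applies.
Rural Housing Credit: 7% of the $10,200 excess over $147,600 is $714; credit = $1,475 − $714 = $761.
Total: $3,400 + $761 = $4,161.

$4,161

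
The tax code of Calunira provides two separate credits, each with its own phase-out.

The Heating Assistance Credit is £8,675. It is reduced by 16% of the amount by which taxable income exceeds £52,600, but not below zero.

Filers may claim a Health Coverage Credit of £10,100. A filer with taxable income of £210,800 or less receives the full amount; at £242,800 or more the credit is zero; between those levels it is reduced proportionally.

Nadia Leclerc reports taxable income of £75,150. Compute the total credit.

Heating Assistance Credit: 16% of the £22,550 excess over £52,600 is £3,608; credit = £8,675 − £3,608 = £5,067.
Health Coverage Credit: £75,150 is at or below the £210,800 threshold, so the full £10,100 applies.
Total: £5,067 + £10,100 = £15,167.

£15,167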